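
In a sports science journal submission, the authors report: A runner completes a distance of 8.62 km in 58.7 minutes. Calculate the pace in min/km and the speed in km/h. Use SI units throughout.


Pace = time / distance = 58.7 min / 8.62 km = 6.8097 min/km
Speed = distance / time_in_hours = 8.62 / 0.9783 hr
Speed = 8.8109 km/h

6.8097 min/km, 8.8109 km/h


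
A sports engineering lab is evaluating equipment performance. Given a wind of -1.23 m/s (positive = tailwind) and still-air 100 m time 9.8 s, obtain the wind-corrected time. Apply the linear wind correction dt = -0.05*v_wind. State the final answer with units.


dt = -0.05 * v_wind = -0.05 * -1.23 = 0.0615 s
t_corrected = t_still + dt = 9.8 + (0.0615)
t_corrected = 9.8615 s

9.8615 s


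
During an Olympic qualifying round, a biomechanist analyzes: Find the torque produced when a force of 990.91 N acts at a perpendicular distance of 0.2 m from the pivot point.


tau = F * d
tau = 990.91 * 0.2
tau = 198.182 N*m

198.182 N*m


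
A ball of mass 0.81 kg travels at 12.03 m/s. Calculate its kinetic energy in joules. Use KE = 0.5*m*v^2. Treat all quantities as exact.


KE = 0.5 * m * v^2
KE = 0.5 * 0.81 * 12.03^2
KE = 0.5 * 0.81 * 144.7209 = 58.612 J

58.612 J


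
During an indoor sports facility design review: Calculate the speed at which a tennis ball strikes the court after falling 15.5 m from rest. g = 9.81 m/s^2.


v = sqrt(2 * g * h)
v = sqrt(2 * 9.81 * 15.5)
v = sqrt(304.11) = 17.4387 m/s

17.4387 m/s


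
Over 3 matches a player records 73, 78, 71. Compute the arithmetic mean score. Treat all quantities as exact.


Average = sum / n
Sum = 222
Average = 222 / 3 = 74

74


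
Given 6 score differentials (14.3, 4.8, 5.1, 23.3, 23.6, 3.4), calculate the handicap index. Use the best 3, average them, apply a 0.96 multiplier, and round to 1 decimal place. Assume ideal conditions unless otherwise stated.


All differentials: 14.3, 4.8, 5.1, 23.3, 23.6, 3.4
Sorted: 3.4, 4.8, 5.1, 14.3, 23.3, 23.6
Best 3: 3.4, 4.8, 5.1
Average of best = 13.3 / 3 = 4.4333
Raw index = 4.4333 * 0.96 = 4.256
Handicap index = round(4.256, 1) = 4.3

4.3


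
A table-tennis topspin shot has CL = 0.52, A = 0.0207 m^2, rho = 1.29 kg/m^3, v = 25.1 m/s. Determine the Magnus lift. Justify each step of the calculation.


FM = 0.5 * CL * rho * A * v^2
FM = 0.5 * 0.52 * 1.29 * 0.0207 * 25.1^2
v^2 = 630.01
FM = 0.5 * 0.52 * 1.29 * 0.0207 * 630.01 = 4.374 N

4.374 N


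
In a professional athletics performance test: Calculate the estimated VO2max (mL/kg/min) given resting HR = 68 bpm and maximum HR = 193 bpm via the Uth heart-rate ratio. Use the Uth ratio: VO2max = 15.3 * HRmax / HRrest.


VO2max = 15.3 * HRmax / HRrest
VO2max = 15.3 * 193 / 68
VO2max = 2952.9 / 68 = 43.425 mL/kg/min

43.425 mL/kg/min


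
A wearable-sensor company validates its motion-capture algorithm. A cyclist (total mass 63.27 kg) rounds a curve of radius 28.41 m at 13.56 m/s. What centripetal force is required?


Fc = m * v^2 / r
v^2 = 13.56^2 = 183.8736
Fc = 63.27 * 183.8736 / 28.41
Fc = 11633.6827 / 28.41 = 409.4925 N

409.4925 N


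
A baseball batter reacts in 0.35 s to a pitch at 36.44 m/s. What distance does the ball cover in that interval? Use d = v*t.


d = v * t
d = 36.44 * 0.35
d = 12.754 m

12.754 m


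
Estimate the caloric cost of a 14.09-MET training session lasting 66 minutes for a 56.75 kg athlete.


kcal = MET * mass * time_hr
Convert time: 66 min = 1.1 hr
kcal = 14.09 * 56.75 * 1.1
kcal = 879.5683 kcal

879.5683 kcal


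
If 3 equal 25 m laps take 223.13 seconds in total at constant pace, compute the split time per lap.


Split time = total_time / n_laps = 223.13 / 3
Split time = 74.3767 s per lap

74.3767 s


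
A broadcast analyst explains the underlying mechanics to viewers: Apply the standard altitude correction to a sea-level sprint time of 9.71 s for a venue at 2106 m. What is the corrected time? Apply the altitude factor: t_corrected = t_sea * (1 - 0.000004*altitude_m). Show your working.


Correction factor = 1 - 0.000004 * 2106 = 0.991576
t_corrected = t_sea * factor = 9.71 * 0.991576
t_corrected = 9.6282 s

9.6282 s


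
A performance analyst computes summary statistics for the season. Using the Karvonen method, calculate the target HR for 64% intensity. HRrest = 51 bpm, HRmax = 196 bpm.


Target = HRrest + pct*(HRmax - HRrest)
Heart rate reserve = HRmax - HRrest = 196 - 51 = 145 bpm
Fraction = 64% = 0.64
Target = 51 + 0.64 * 145
Target = 51 + 92.8 = 143.8 bpm

143.8 bpm


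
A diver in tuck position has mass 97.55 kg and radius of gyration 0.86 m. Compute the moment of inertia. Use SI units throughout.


I = m * k^2
I = 97.55 * 0.86^2
I = 97.55 * 0.7396 = 72.148 kg*m^2

72.148 kg*m^2


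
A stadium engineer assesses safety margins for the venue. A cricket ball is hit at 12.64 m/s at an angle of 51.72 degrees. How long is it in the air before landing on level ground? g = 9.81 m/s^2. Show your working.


T = 2*v*sin(theta)/g
sin(theta) = sin(51.72 deg) = 0.785
T = 2*12.64*0.785 / 9.81
T = 19.8446 / 9.81 = 2.0229 s

2.0229 s


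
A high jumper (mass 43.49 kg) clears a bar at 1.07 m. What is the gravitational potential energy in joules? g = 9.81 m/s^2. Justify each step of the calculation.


PE = m * g * h
PE = 43.49 * 9.81 * 1.07
PE = 426.6369 * 1.07 = 456.5015 J

456.5015 J


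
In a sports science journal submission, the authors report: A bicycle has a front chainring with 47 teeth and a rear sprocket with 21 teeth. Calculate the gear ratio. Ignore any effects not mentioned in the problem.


GR = front_teeth / rear_teeth
GR = 47 / 21
GR = 2.2381

2.2381


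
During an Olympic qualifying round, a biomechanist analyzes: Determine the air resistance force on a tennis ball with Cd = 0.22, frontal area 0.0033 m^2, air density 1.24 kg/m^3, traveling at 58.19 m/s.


Fd = 0.5 * Cd * rho * A * v^2
Fd = 0.5 * 0.22 * 1.24 * 0.0033 * 58.19^2
v^2 = 3386.0761
Fd = 0.5 * 0.22 * 1.24 * 0.0033 * 3386.0761 = 1.5241 N

1.5241 N


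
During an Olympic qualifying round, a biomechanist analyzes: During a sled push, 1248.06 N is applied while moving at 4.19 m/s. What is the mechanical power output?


P = F * v
P = 1248.06 * 4.19
P = 5229.3714 W

5229.3714 W


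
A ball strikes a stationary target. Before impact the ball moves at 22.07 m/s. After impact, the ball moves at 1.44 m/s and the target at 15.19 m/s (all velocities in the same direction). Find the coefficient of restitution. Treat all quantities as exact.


e = (v2_after - v1_after) / (v1_before - v2_before)
Numerator = 15.19 - 1.44 = 13.75
Denominator = 22.07 - 0 = 22.07
e = 13.75 / 22.07 = 0.623

0.623


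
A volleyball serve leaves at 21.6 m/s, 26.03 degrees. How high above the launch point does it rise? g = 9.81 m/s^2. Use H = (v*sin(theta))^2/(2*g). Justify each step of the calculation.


H = (v*sin(theta))^2 / (2*g)
vy = v*sin(theta) = 21.6 * sin(26.03 deg) = 9.479 m/s
H = vy^2 / (2*g) = 89.8511 / (2*9.81)
H = 89.8511 / 19.62 = 4.5796 m

4.5796 m


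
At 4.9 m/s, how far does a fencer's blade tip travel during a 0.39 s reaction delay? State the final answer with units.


d = v * t
d = 4.9 * 0.39
d = 1.911 m

1.911 m


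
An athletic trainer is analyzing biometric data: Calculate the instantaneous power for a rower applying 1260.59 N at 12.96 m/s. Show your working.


P = F * v
P = 1260.59 * 12.96
P = 16337.2464 W

16337.2464 W


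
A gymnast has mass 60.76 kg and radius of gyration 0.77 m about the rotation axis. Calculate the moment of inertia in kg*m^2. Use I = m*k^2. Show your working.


I = m * k^2
I = 60.76 * 0.77^2
I = 60.76 * 0.5929 = 36.0246 kg*m^2

36.0246 kg*m^2


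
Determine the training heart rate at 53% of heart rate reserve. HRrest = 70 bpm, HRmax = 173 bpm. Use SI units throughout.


Target = HRrest + pct*(HRmax - HRrest)
Heart rate reserve = HRmax - HRrest = 173 - 70 = 103 bpm
Fraction = 53% = 0.53
Target = 70 + 0.53 * 103
Target = 70 + 54.59 = 124.59 bpm

124.59 bpm


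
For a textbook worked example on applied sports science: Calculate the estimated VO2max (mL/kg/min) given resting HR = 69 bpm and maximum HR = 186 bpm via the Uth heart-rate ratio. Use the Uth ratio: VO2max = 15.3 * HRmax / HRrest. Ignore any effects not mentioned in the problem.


VO2max = 15.3 * HRmax / HRrest
VO2max = 15.3 * 186 / 69
VO2max = 2845.8 / 69 = 41.2435 mL/kg/min

41.2435 mL/kg/min


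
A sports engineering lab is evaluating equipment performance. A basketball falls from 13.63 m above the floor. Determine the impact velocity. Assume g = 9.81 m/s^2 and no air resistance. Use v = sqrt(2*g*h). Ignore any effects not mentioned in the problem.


v = sqrt(2 * g * h)
v = sqrt(2 * 9.81 * 13.63)
v = sqrt(267.4206) = 16.353 m/s

16.353 m/s


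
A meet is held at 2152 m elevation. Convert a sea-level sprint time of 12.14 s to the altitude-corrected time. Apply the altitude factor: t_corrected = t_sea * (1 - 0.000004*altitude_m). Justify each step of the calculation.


Correction factor = 1 - 0.000004 * 2152 = 0.991392
t_corrected = t_sea * factor = 12.14 * 0.991392
t_corrected = 12.0355 s

12.0355 s


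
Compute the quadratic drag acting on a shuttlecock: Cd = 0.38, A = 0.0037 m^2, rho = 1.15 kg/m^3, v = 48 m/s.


Fd = 0.5 * Cd * rho * A * v^2
Fd = 0.5 * 0.38 * 1.15 * 0.0037 * 48^2
v^2 = 2304
Fd = 0.5 * 0.38 * 1.15 * 0.0037 * 2304 = 1.8627 N

1.8627 N


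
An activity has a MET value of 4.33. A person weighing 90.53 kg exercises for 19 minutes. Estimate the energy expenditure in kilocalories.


kcal = MET * mass * time_hr
Convert time: 19 min = 0.3167 hr
kcal = 4.33 * 90.53 * 0.3167
kcal = 124.1317 kcal

124.1317 kcal


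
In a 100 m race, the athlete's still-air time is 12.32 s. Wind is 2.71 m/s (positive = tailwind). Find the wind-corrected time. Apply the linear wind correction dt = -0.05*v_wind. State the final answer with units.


dt = -0.05 * v_wind = -0.05 * 2.71 = -0.1355 s
t_corrected = t_still + dt = 12.32 + (-0.1355)
t_corrected = 12.1845 s

12.1845 s


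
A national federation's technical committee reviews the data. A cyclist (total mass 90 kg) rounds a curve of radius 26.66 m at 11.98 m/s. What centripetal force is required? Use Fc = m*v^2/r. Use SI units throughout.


Fc = m * v^2 / r
v^2 = 11.98^2 = 143.5204
Fc = 90 * 143.5204 / 26.66
Fc = 12916.836 / 26.66 = 484.5025 N

484.5025 N


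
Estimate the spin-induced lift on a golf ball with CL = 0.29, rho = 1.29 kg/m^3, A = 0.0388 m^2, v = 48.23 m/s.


FM = 0.5 * CL * rho * A * v^2
FM = 0.5 * 0.29 * 1.29 * 0.0388 * 48.23^2
v^2 = 2326.1329
FM = 0.5 * 0.29 * 1.29 * 0.0388 * 2326.1329 = 16.882 N

16.882 N


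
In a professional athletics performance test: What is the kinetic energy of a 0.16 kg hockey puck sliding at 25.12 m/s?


KE = 0.5 * m * v^2
KE = 0.5 * 0.16 * 25.12^2
KE = 0.5 * 0.16 * 631.0144 = 50.4812 J

50.4812 J


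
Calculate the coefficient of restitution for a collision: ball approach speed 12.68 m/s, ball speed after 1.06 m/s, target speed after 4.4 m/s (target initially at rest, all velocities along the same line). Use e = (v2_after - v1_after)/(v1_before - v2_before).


e = (v2_after - v1_after) / (v1_before - v2_before)
Numerator = 4.4 - 1.06 = 3.34
Denominator = 12.68 - 0 = 12.68
e = 3.34 / 12.68 = 0.2634

0.2634


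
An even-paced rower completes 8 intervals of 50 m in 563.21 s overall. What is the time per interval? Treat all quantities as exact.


Split time = total_time / n_laps = 563.21 / 8
Split time = 70.4013 s per lap

70.4013 s


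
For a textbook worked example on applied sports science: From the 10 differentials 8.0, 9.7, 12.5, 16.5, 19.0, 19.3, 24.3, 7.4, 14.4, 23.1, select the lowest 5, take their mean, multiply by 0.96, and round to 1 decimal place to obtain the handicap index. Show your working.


All differentials: 8.0, 9.7, 12.5, 16.5, 19.0, 19.3, 24.3, 7.4, 14.4, 23.1
Sorted: 7.4, 8.0, 9.7, 12.5, 14.4, 16.5, 19.0, 19.3, 23.1, 24.3
Best 5: 7.4, 8.0, 9.7, 12.5, 14.4
Average of best = 52 / 5 = 10.4
Raw index = 10.4 * 0.96 = 9.984
Handicap index = round(9.984, 1) = 10.0

10.0


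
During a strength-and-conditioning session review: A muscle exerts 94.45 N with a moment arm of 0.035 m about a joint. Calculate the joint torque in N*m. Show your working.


tau = F * d
tau = 94.45 * 0.035
tau = 3.3058 N*m

3.3058 N*m


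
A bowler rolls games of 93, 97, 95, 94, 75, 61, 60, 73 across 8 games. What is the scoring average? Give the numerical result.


Average = sum / n
Sum = 648
Average = 648 / 8 = 81

81


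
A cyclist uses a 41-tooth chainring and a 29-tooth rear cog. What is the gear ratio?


GR = front_teeth / rear_teeth
GR = 41 / 29
GR = 1.4138

1.4138


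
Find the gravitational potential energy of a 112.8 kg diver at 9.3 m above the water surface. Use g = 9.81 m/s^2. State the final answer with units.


PE = m * g * h
PE = 112.8 * 9.81 * 9.3
PE = 1106.568 * 9.3 = 10291.0824 J

10291.0824 J


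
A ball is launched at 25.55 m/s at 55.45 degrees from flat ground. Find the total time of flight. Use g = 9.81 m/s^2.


T = 2*v*sin(theta)/g
sin(theta) = sin(55.45 deg) = 0.8236
T = 2*25.55*0.8236 / 9.81
T = 42.0876 / 9.81 = 4.2903 s

4.2903 s


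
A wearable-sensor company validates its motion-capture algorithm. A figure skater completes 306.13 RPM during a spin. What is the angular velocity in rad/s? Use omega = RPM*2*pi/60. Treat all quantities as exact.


omega = RPM * 2 * pi / 60
omega = 306.13 * 2 * 3.14159 / 60
omega = 1923.4715 / 60 = 32.0579 rad/s

32.0579 rad/s


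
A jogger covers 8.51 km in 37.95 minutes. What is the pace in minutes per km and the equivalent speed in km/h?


Pace = time / distance = 37.95 min / 8.51 km = 4.4595 min/km
Speed = distance / time_in_hours = 8.51 / 0.6325 hr
Speed = 13.4545 km/h

4.4595 min/km, 13.4545 km/h


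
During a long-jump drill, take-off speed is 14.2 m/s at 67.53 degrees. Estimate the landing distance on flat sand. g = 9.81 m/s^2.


R = v^2 * sin(2*theta) / g
Convert angle to radians: theta = 67.53 deg = 1.1786 rad
sin(2*theta) = sin(2.3572) = 0.7064
R = 14.2^2 * 0.7064 / 9.81
R = 201.64 * 0.7064 / 9.81 = 14.519 m

14.519 m


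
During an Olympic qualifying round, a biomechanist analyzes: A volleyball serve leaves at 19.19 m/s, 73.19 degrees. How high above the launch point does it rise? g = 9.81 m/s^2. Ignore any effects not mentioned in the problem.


H = (v*sin(theta))^2 / (2*g)
vy = v*sin(theta) = 19.19 * sin(73.19 deg) = 18.37 m/s
H = vy^2 / (2*g) = 337.4566 / (2*9.81)
H = 337.4566 / 19.62 = 17.1996 m

17.1996 m


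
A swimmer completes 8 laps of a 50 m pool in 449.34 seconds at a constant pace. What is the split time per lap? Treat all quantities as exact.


Split time = total_time / n_laps = 449.34 / 8
Split time = 56.1675 s per lap

56.1675 s


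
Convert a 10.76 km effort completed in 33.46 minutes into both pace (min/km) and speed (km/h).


Pace = time / distance = 33.46 min / 10.76 km = 3.1097 min/km
Speed = distance / time_in_hours = 10.76 / 0.5577 hr
Speed = 19.2947 km/h

3.1097 min/km, 19.2947 km/h


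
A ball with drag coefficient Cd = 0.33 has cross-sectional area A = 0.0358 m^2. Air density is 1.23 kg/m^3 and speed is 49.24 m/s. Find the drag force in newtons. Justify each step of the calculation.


Fd = 0.5 * Cd * rho * A * v^2
Fd = 0.5 * 0.33 * 1.23 * 0.0358 * 49.24^2
v^2 = 2424.5776
Fd = 0.5 * 0.33 * 1.23 * 0.0358 * 2424.5776 = 17.616 N

17.616 N


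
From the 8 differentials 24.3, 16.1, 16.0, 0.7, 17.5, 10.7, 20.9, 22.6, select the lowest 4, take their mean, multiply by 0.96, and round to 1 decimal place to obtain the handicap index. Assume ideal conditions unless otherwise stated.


All differentials: 24.3, 16.1, 16.0, 0.7, 17.5, 10.7, 20.9, 22.6
Sorted: 0.7, 10.7, 16.0, 16.1, 17.5, 20.9, 22.6, 24.3
Best 4: 0.7, 10.7, 16.0, 16.1
Average of best = 43.5 / 4 = 10.875
Raw index = 10.875 * 0.96 = 10.44
Handicap index = round(10.44, 1) = 10.4

10.4


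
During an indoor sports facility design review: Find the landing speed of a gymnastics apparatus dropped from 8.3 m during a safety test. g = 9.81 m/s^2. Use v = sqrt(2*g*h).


v = sqrt(2 * g * h)
v = sqrt(2 * 9.81 * 8.3)
v = sqrt(162.846) = 12.7611 m/s

12.7611 m/s


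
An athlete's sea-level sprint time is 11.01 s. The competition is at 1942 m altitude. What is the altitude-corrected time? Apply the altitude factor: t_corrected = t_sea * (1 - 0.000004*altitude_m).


Correction factor = 1 - 0.000004 * 1942 = 0.992232
t_corrected = t_sea * factor = 11.01 * 0.992232
t_corrected = 10.9245 s

10.9245 s


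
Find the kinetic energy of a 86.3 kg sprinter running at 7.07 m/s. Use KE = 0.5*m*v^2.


KE = 0.5 * m * v^2
KE = 0.5 * 86.3 * 7.07^2
KE = 0.5 * 86.3 * 49.9849 = 2156.8484 J

2156.8484 J


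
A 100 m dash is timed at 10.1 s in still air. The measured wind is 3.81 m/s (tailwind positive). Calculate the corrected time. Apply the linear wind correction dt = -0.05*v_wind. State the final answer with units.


dt = -0.05 * v_wind = -0.05 * 3.81 = -0.1905 s
t_corrected = t_still + dt = 10.1 + (-0.1905)
t_corrected = 9.9095 s

9.9095 s


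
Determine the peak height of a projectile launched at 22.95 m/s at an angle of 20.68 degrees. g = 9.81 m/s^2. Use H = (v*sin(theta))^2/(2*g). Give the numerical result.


H = (v*sin(theta))^2 / (2*g)
vy = v*sin(theta) = 22.95 * sin(20.68 deg) = 8.1048 m/s
H = vy^2 / (2*g) = 65.687 / (2*9.81)
H = 65.687 / 19.62 = 3.348 m

3.348 m


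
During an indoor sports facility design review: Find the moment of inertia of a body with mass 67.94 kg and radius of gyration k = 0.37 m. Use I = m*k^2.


I = m * k^2
I = 67.94 * 0.37^2
I = 67.94 * 0.1369 = 9.301 kg*m^2

9.301 kg*m^2


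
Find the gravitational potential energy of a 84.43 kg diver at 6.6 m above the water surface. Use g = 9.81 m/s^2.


PE = m * g * h
PE = 84.43 * 9.81 * 6.6
PE = 828.2583 * 6.6 = 5466.5048 J

5466.5048 J


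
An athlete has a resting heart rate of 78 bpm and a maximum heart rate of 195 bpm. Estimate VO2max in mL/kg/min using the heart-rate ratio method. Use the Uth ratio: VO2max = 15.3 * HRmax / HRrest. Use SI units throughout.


VO2max = 15.3 * HRmax / HRrest
VO2max = 15.3 * 195 / 78
VO2max = 2983.5 / 78 = 38.25 mL/kg/min

38.25 mL/kg/min


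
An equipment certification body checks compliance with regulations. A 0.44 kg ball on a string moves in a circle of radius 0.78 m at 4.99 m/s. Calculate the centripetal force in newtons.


Fc = m * v^2 / r
v^2 = 4.99^2 = 24.9001
Fc = 0.44 * 24.9001 / 0.78
Fc = 10.956 / 0.78 = 14.0462 N

14.0462 N


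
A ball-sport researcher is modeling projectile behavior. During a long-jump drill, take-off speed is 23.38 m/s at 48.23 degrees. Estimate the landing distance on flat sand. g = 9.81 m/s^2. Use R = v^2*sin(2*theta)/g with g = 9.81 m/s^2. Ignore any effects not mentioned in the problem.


R = v^2 * sin(2*theta) / g
Convert angle to radians: theta = 48.23 deg = 0.8418 rad
sin(2*theta) = sin(1.6835) = 0.9937
R = 23.38^2 * 0.9937 / 9.81
R = 546.6244 * 0.9937 / 9.81 = 55.3673 m

55.3673 m


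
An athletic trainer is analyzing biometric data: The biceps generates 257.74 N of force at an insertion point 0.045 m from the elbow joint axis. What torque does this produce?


tau = F * d
tau = 257.74 * 0.045
tau = 11.5983 N*m

11.5983 N*m


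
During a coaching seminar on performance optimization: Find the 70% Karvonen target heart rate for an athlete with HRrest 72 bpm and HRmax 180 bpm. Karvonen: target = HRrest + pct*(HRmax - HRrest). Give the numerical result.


Target = HRrest + pct*(HRmax - HRrest)
Heart rate reserve = HRmax - HRrest = 180 - 72 = 108 bpm
Fraction = 70% = 0.7
Target = 72 + 0.7 * 108
Target = 72 + 75.6 = 147.6 bpm

147.6 bpm


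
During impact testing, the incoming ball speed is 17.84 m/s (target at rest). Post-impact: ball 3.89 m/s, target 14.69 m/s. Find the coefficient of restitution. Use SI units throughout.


e = (v2_after - v1_after) / (v1_before - v2_before)
Numerator = 14.69 - 3.89 = 10.8
Denominator = 17.84 - 0 = 17.84
e = 10.8 / 17.84 = 0.6054

0.6054


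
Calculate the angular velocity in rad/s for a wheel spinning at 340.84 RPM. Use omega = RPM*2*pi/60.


omega = RPM * 2 * pi / 60
omega = 340.84 * 2 * 3.14159 / 60
omega = 2141.5609 / 60 = 35.6927 rad/s

35.6927 rad/s


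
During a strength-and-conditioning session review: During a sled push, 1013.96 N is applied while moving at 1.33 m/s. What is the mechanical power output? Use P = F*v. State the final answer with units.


P = F * v
P = 1013.96 * 1.33
P = 1348.5668 W

1348.5668 W


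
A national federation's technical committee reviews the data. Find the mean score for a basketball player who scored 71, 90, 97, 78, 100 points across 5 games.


Average = sum / n
Sum = 436
Average = 436 / 5 = 87.2

87.2


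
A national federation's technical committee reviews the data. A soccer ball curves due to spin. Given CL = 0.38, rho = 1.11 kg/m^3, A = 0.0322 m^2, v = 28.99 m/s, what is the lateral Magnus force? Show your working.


FM = 0.5 * CL * rho * A * v^2
FM = 0.5 * 0.38 * 1.11 * 0.0322 * 28.99^2
v^2 = 840.4201
FM = 0.5 * 0.38 * 1.11 * 0.0322 * 840.4201 = 5.7073 N

5.7073 N


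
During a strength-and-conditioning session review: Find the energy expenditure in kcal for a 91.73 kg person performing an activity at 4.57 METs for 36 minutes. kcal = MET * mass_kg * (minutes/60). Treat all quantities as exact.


kcal = MET * mass * time_hr
Convert time: 36 min = 0.6 hr
kcal = 4.57 * 91.73 * 0.6
kcal = 251.5237 kcal

251.5237 kcal


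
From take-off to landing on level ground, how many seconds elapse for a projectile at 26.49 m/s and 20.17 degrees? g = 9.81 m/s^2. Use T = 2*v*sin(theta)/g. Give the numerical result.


T = 2*v*sin(theta)/g
sin(theta) = sin(20.17 deg) = 0.3448
T = 2*26.49*0.3448 / 9.81
T = 18.2679 / 9.81 = 1.8622 s

1.8622 s


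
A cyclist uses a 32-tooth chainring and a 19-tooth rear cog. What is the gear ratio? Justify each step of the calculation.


GR = front_teeth / rear_teeth
GR = 32 / 19
GR = 1.6842

1.6842


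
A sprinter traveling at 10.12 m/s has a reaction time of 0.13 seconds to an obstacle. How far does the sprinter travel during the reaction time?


d = v * t
d = 10.12 * 0.13
d = 1.3156 m

1.3156 m


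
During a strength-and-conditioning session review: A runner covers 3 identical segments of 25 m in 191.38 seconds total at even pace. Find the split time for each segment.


Split time = total_time / n_laps = 191.38 / 3
Split time = 63.7933 s per lap

63.7933 s


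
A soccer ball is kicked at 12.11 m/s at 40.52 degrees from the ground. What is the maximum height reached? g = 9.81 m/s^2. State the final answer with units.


H = (v*sin(theta))^2 / (2*g)
vy = v*sin(theta) = 12.11 * sin(40.52 deg) = 7.868 m/s
H = vy^2 / (2*g) = 61.9059 / (2*9.81)
H = 61.9059 / 19.62 = 3.1552 m

3.1552 m


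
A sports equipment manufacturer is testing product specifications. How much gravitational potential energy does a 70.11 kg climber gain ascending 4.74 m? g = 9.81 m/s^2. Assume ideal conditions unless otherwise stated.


PE = m * g * h
PE = 70.11 * 9.81 * 4.74
PE = 687.7791 * 4.74 = 3260.0729 J

3260.0729 J


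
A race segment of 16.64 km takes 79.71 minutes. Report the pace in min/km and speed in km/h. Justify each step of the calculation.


Pace = time / distance = 79.71 min / 16.64 km = 4.7903 min/km
Speed = distance / time_in_hours = 16.64 / 1.3285 hr
Speed = 12.5254 km/h

4.7903 min/km, 12.5254 km/h


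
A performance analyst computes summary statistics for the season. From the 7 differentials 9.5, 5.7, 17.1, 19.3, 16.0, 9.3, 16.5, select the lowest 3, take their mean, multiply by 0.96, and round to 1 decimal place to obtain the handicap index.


All differentials: 9.5, 5.7, 17.1, 19.3, 16.0, 9.3, 16.5
Sorted: 5.7, 9.3, 9.5, 16.0, 16.5, 17.1, 19.3
Best 3: 5.7, 9.3, 9.5
Average of best = 24.5 / 3 = 8.1667
Raw index = 8.1667 * 0.96 = 7.84
Handicap index = round(7.84, 1) = 7.8

7.8


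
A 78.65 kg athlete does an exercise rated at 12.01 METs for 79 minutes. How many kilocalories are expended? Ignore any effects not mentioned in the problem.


kcal = MET * mass * time_hr
Convert time: 79 min = 1.3167 hr
kcal = 12.01 * 78.65 * 1.3167
kcal = 1243.7056 kcal

1243.7056 kcal


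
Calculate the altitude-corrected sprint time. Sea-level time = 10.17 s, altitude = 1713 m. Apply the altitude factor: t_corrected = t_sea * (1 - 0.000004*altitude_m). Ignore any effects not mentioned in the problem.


Correction factor = 1 - 0.000004 * 1713 = 0.993148
t_corrected = t_sea * factor = 10.17 * 0.993148
t_corrected = 10.1003 s

10.1003 s


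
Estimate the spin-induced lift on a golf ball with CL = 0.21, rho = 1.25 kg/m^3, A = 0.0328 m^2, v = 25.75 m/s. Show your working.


FM = 0.5 * CL * rho * A * v^2
FM = 0.5 * 0.21 * 1.25 * 0.0328 * 25.75^2
v^2 = 663.0625
FM = 0.5 * 0.21 * 1.25 * 0.0328 * 663.0625 = 2.8545 N

2.8545 N


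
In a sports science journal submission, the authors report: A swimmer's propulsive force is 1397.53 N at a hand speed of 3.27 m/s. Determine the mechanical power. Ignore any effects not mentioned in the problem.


P = F * v
P = 1397.53 * 3.27
P = 4569.9231 W

4569.9231 W


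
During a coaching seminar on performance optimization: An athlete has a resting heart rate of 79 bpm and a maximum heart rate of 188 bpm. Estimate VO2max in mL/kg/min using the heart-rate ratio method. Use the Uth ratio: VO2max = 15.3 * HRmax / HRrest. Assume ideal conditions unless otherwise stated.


VO2max = 15.3 * HRmax / HRrest
VO2max = 15.3 * 188 / 79
VO2max = 2876.4 / 79 = 36.4101 mL/kg/min

36.4101 mL/kg/min


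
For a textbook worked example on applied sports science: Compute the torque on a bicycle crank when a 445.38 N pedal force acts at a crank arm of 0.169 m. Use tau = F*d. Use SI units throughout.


tau = F * d
tau = 445.38 * 0.169
tau = 75.2692 N*m

75.2692 N*m


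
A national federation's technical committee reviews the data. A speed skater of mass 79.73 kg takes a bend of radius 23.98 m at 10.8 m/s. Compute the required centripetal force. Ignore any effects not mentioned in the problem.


Fc = m * v^2 / r
v^2 = 10.8^2 = 116.64
Fc = 79.73 * 116.64 / 23.98
Fc = 9299.7072 / 23.98 = 387.811 N

387.811 N


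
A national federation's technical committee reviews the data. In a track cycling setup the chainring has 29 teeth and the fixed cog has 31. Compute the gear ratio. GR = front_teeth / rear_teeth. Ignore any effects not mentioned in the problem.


GR = front_teeth / rear_teeth
GR = 29 / 31
GR = 0.9355

0.9355


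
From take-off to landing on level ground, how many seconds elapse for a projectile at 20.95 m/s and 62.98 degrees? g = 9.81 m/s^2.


T = 2*v*sin(theta)/g
sin(theta) = sin(62.98 deg) = 0.8908
T = 2*20.95*0.8908 / 9.81
T = 37.3265 / 9.81 = 3.8049 s

3.8049 s


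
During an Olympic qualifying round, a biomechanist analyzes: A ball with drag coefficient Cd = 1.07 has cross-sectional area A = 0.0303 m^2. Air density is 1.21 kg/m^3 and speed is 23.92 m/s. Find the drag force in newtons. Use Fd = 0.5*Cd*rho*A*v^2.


Fd = 0.5 * Cd * rho * A * v^2
Fd = 0.5 * 1.07 * 1.21 * 0.0303 * 23.92^2
v^2 = 572.1664
Fd = 0.5 * 1.07 * 1.21 * 0.0303 * 572.1664 = 11.2229 N

11.2229 N


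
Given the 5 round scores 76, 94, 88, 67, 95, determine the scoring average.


Average = sum / n
Sum = 420
Average = 420 / 5 = 84

84


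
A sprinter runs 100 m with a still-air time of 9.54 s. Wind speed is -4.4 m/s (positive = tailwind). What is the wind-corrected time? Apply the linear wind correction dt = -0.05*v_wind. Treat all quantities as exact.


dt = -0.05 * v_wind = -0.05 * -4.4 = 0.22 s
t_corrected = t_still + dt = 9.54 + (0.22)
t_corrected = 9.76 s

9.76 s


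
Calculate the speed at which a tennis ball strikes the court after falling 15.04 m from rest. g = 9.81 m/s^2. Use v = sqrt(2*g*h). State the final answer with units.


v = sqrt(2 * g * h)
v = sqrt(2 * 9.81 * 15.04)
v = sqrt(295.0848) = 17.178 m/s

17.178 m/s


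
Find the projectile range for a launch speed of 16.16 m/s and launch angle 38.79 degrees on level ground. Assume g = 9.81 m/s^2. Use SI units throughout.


R = v^2 * sin(2*theta) / g
Convert angle to radians: theta = 38.79 deg = 0.677 rad
sin(2*theta) = sin(1.354) = 0.9766
R = 16.16^2 * 0.9766 / 9.81
R = 261.1456 * 0.9766 / 9.81 = 25.9974 m

25.9974 m


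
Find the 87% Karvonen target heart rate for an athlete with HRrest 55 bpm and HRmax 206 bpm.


Target = HRrest + pct*(HRmax - HRrest)
Heart rate reserve = HRmax - HRrest = 206 - 55 = 151 bpm
Fraction = 87% = 0.87
Target = 55 + 0.87 * 151
Target = 55 + 131.37 = 186.37 bpm

186.37 bpm


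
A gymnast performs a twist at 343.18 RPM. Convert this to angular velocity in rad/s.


omega = RPM * 2 * pi / 60
omega = 343.18 * 2 * 3.14159 / 60
omega = 2156.2635 / 60 = 35.9377 rad/s

35.9377 rad/s


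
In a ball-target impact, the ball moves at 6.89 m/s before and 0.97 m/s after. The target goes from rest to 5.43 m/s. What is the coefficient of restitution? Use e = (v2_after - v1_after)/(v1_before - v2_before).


e = (v2_after - v1_after) / (v1_before - v2_before)
Numerator = 5.43 - 0.97 = 4.46
Denominator = 6.89 - 0 = 6.89
e = 4.46 / 6.89 = 0.6473

0.6473


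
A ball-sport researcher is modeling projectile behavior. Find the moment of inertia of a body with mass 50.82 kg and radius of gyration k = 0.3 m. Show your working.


I = m * k^2
I = 50.82 * 0.3^2
I = 50.82 * 0.09 = 4.5738 kg*m^2

4.5738 kg*m^2


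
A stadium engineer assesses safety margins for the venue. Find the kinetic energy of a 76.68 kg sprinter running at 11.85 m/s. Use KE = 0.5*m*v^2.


KE = 0.5 * m * v^2
KE = 0.5 * 76.68 * 11.85^2
KE = 0.5 * 76.68 * 140.4225 = 5383.7986 J

5383.7986 J


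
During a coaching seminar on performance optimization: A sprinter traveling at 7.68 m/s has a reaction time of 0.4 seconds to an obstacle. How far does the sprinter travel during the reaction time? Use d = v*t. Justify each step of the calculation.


d = v * t
d = 7.68 * 0.4
d = 3.072 m

3.072 m


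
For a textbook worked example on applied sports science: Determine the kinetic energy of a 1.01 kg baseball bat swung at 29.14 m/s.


KE = 0.5 * m * v^2
KE = 0.5 * 1.01 * 29.14^2
KE = 0.5 * 1.01 * 849.1396 = 428.8155 J

428.8155 J


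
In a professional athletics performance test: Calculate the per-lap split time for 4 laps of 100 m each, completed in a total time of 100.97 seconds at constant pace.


Split time = total_time / n_laps = 100.97 / 4
Split time = 25.2425 s per lap

25.2425 s


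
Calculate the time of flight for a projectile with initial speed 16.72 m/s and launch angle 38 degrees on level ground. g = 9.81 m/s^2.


T = 2*v*sin(theta)/g
sin(theta) = sin(38 deg) = 0.6157
T = 2*16.72*0.6157 / 9.81
T = 20.5877 / 9.81 = 2.0986 s

2.0986 s


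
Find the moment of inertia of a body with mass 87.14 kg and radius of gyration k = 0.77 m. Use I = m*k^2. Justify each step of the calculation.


I = m * k^2
I = 87.14 * 0.77^2
I = 87.14 * 0.5929 = 51.6653 kg*m^2

51.6653 kg*m^2


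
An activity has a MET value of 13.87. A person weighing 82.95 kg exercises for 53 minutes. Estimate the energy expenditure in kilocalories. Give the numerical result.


kcal = MET * mass * time_hr
Convert time: 53 min = 0.8833 hr
kcal = 13.87 * 82.95 * 0.8833
kcal = 1016.2896 kcal

1016.2896 kcal


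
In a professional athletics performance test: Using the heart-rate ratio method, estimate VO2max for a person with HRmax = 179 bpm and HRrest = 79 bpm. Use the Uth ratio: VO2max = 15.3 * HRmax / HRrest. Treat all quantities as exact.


VO2max = 15.3 * HRmax / HRrest
VO2max = 15.3 * 179 / 79
VO2max = 2738.7 / 79 = 34.6671 mL/kg/min

34.6671 mL/kg/min


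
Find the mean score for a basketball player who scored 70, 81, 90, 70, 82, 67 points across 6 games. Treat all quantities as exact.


Average = sum / n
Sum = 460
Average = 460 / 6 = 76.6667

76.6667


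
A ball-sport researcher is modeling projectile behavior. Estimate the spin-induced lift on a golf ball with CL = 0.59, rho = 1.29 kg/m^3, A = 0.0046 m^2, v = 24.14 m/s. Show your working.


FM = 0.5 * CL * rho * A * v^2
FM = 0.5 * 0.59 * 1.29 * 0.0046 * 24.14^2
v^2 = 582.7396
FM = 0.5 * 0.59 * 1.29 * 0.0046 * 582.7396 = 1.0201 N

1.0201 N


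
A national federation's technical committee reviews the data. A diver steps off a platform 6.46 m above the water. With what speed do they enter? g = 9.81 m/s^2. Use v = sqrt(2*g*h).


v = sqrt(2 * g * h)
v = sqrt(2 * 9.81 * 6.46)
v = sqrt(126.7452) = 11.2581 m/s

11.2581 m/s


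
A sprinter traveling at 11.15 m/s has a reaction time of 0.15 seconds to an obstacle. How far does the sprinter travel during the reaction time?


d = v * t
d = 11.15 * 0.15
d = 1.6725 m

1.6725 m


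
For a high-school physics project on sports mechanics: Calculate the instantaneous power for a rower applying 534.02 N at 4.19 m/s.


P = F * v
P = 534.02 * 4.19
P = 2237.5438 W

2237.5438 W


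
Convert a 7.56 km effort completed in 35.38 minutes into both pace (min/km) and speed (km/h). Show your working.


Pace = time / distance = 35.38 min / 7.56 km = 4.6799 min/km
Speed = distance / time_in_hours = 7.56 / 0.5897 hr
Speed = 12.8208 km/h

4.6799 min/km, 12.8208 km/h


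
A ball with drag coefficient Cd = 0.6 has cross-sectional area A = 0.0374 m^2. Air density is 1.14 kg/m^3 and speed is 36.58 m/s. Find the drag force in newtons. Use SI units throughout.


Fd = 0.5 * Cd * rho * A * v^2
Fd = 0.5 * 0.6 * 1.14 * 0.0374 * 36.58^2
v^2 = 1338.0964
Fd = 0.5 * 0.6 * 1.14 * 0.0374 * 1338.0964 = 17.1153 N

17.1153 N


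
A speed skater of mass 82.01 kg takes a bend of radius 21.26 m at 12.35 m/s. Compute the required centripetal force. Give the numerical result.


Fc = m * v^2 / r
v^2 = 12.35^2 = 152.5225
Fc = 82.01 * 152.5225 / 21.26
Fc = 12508.3702 / 21.26 = 588.3523 N

588.3523 N


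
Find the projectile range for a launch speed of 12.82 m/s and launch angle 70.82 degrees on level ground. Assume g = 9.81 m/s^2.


R = v^2 * sin(2*theta) / g
Convert angle to radians: theta = 70.82 deg = 1.236 rad
sin(2*theta) = sin(2.4721) = 0.6206
R = 12.82^2 * 0.6206 / 9.81
R = 164.3524 * 0.6206 / 9.81 = 10.3973 m

10.3973 m


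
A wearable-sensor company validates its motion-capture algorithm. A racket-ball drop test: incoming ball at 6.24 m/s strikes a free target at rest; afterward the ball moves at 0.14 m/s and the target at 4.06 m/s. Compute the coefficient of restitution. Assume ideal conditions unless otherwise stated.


e = (v2_after - v1_after) / (v1_before - v2_before)
Numerator = 4.06 - 0.14 = 3.92
Denominator = 6.24 - 0 = 6.24
e = 3.92 / 6.24 = 0.6282

0.6282


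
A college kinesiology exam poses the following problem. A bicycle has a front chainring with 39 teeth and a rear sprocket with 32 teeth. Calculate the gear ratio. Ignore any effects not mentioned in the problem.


GR = front_teeth / rear_teeth
GR = 39 / 32
GR = 1.2188

1.2188


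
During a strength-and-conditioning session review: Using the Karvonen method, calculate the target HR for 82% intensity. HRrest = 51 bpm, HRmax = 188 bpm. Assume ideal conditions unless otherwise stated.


Target = HRrest + pct*(HRmax - HRrest)
Heart rate reserve = HRmax - HRrest = 188 - 51 = 137 bpm
Fraction = 82% = 0.82
Target = 51 + 0.82 * 137
Target = 51 + 112.34 = 163.34 bpm

163.34 bpm


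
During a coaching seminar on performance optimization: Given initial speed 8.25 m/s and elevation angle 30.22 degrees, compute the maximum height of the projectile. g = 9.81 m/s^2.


H = (v*sin(theta))^2 / (2*g)
vy = v*sin(theta) = 8.25 * sin(30.22 deg) = 4.1524 m/s
H = vy^2 / (2*g) = 17.2425 / (2*9.81)
H = 17.2425 / 19.62 = 0.8788 m

0.8788 m


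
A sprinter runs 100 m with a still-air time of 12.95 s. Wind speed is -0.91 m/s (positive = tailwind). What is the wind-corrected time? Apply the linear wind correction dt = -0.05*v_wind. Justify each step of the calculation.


dt = -0.05 * v_wind = -0.05 * -0.91 = 0.0455 s
t_corrected = t_still + dt = 12.95 + (0.0455)
t_corrected = 12.9955 s

12.9955 s


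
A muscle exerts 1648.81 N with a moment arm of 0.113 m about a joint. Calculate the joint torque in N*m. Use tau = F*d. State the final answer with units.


tau = F * d
tau = 1648.81 * 0.113
tau = 186.3155 N*m

186.3155 N*m


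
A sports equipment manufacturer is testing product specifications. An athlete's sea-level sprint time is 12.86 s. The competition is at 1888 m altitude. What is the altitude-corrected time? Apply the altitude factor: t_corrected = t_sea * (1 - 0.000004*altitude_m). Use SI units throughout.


Correction factor = 1 - 0.000004 * 1888 = 0.992448
t_corrected = t_sea * factor = 12.86 * 0.992448
t_corrected = 12.7629 s

12.7629 s


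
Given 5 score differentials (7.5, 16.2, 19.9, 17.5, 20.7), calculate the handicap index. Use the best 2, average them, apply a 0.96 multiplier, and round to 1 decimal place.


All differentials: 7.5, 16.2, 19.9, 17.5, 20.7
Sorted: 7.5, 16.2, 17.5, 19.9, 20.7
Best 2: 7.5, 16.2
Average of best = 23.7 / 2 = 11.85
Raw index = 11.85 * 0.96 = 11.376
Handicap index = round(11.376, 1) = 11.4

11.4


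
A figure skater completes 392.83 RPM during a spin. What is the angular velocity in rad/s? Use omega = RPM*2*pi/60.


omega = RPM * 2 * pi / 60
omega = 392.83 * 2 * 3.14159 / 60
omega = 2468.2237 / 60 = 41.1371 rad/s

41.1371 rad/s


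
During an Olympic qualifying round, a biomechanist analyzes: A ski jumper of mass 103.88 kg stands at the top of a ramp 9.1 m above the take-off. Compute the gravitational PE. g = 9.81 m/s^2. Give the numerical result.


PE = m * g * h
PE = 103.88 * 9.81 * 9.1
PE = 1019.0628 * 9.1 = 9273.4715 J

9273.4715 J


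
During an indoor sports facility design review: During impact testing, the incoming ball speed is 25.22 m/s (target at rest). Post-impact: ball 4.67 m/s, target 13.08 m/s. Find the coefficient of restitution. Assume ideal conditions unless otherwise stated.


e = (v2_after - v1_after) / (v1_before - v2_before)
Numerator = 13.08 - 4.67 = 8.41
Denominator = 25.22 - 0 = 25.22
e = 8.41 / 25.22 = 0.3335

0.3335


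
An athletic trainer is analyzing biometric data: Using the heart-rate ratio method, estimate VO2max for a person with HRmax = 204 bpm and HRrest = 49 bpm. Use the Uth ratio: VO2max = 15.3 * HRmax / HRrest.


VO2max = 15.3 * HRmax / HRrest
VO2max = 15.3 * 204 / 49
VO2max = 3121.2 / 49 = 63.698 mL/kg/min

63.698 mL/kg/min


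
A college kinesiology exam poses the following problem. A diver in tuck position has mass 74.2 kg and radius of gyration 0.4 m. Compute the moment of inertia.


I = m * k^2
I = 74.2 * 0.4^2
I = 74.2 * 0.16 = 11.872 kg*m^2

11.872 kg*m^2


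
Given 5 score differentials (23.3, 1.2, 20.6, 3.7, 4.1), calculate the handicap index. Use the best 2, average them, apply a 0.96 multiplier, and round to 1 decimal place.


All differentials: 23.3, 1.2, 20.6, 3.7, 4.1
Sorted: 1.2, 3.7, 4.1, 20.6, 23.3
Best 2: 1.2, 3.7
Average of best = 4.9 / 2 = 2.45
Raw index = 2.45 * 0.96 = 2.352
Handicap index = round(2.352, 1) = 2.4

2.4


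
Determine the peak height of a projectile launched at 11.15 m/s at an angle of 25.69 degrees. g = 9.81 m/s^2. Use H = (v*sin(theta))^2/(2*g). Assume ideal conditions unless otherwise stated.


H = (v*sin(theta))^2 / (2*g)
vy = v*sin(theta) = 11.15 * sin(25.69 deg) = 4.8335 m/s
H = vy^2 / (2*g) = 23.3632 / (2*9.81)
H = 23.3632 / 19.62 = 1.1908 m

1.1908 m


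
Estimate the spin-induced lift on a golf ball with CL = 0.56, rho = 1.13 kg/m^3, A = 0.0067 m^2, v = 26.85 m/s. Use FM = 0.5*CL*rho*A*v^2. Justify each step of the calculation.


FM = 0.5 * CL * rho * A * v^2
FM = 0.5 * 0.56 * 1.13 * 0.0067 * 26.85^2
v^2 = 720.9225
FM = 0.5 * 0.56 * 1.13 * 0.0067 * 720.9225 = 1.5283 N

1.5283 N
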